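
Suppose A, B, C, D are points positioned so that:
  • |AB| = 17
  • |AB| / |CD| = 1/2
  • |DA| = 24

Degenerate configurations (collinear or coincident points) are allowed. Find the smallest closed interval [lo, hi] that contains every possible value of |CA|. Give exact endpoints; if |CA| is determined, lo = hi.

|AB| ∈ {17}
|AD| ∈ {24}
|CD| ∈ {34}
|BD| ∈ [7, 41]
|AC| ∈ [10, 58]
|BC| ∈ [0, 75]

|CA| ∈ [10, 58]  (≈ [10.0000, 58.0000])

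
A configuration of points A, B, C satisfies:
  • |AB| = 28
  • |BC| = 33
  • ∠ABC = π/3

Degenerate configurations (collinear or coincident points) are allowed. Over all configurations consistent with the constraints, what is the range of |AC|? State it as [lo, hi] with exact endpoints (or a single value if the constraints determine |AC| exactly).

|AC| = √(949)  (≈ 30.8058)

|AB| ∈ {28}
|BC| ∈ {33}
|AC| ∈ {√(949)}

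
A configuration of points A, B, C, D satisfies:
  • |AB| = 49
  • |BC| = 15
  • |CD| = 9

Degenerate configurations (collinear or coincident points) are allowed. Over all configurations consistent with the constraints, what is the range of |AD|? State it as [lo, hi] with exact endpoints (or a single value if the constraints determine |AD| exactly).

|AD| ∈ [25, 73]  (≈ [25.0000, 73.0000])

|AB| ∈ {49}
|BC| ∈ {15}
|CD| ∈ {9}
|AC| ∈ [34, 64]
|BD| ∈ [6, 24]
|AD| ∈ [25, 73]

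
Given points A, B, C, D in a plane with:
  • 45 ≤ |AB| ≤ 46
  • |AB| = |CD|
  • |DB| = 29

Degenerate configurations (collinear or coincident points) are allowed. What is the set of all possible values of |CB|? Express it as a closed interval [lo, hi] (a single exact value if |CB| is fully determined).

|CB| ∈ [16, 75]  (≈ [16.0000, 75.0000])

|AB| ∈ [45, 46]
|BD| ∈ {29}
|CD| ∈ [45, 46]
|AD| ∈ [16, 75]
|BC| ∈ [16, 75]
|AC| ∈ [0, 121]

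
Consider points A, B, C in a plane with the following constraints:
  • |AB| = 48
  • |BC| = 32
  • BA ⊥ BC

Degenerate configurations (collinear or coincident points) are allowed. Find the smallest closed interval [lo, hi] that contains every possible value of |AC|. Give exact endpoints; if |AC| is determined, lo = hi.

|AB| ∈ {48}
|BC| ∈ {32}
|AC| ∈ {16·√(13)}

|AC| = 16·√(13)  (≈ 57.6888)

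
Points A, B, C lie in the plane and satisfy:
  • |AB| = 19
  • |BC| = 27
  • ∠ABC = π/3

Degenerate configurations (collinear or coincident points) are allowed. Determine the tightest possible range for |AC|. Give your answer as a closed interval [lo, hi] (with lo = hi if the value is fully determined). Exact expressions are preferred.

|AC| = √(577)  (≈ 24.0208)

|AB| ∈ {19}
|BC| ∈ {27}
|AC| ∈ {√(577)}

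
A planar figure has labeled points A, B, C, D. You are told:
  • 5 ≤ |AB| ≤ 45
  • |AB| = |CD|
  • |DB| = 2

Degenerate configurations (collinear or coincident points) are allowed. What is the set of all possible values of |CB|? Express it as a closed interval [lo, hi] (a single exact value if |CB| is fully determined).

|AB| ∈ [5, 45]
|BD| ∈ {2}
|CD| ∈ [5, 45]
|AD| ∈ [3, 47]
|BC| ∈ [3, 47]
|AC| ∈ [0, 92]

|CB| ∈ [3, 47]  (≈ [3.0000, 47.0000])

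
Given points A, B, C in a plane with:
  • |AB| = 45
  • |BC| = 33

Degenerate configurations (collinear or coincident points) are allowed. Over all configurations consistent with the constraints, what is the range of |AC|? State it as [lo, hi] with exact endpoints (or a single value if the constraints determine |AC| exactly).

|AC| ∈ [12, 78]  (≈ [12.0000, 78.0000])

|AB| ∈ {45}
|BC| ∈ {33}
|AC| ∈ [12, 78]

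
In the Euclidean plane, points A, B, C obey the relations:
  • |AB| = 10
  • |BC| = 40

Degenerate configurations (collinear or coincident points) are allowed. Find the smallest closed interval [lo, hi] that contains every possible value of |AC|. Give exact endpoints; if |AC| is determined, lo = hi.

|AC| ∈ [30, 50]  (≈ [30.0000, 50.0000])

|AB| ∈ {10}
|BC| ∈ {40}
|AC| ∈ [30, 50]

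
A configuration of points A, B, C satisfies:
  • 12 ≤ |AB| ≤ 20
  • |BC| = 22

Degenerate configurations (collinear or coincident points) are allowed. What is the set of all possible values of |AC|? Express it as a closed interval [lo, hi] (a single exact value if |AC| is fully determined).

|AC| ∈ [2, 42]  (≈ [2.0000, 42.0000])

|AB| ∈ [12, 20]
|BC| ∈ {22}
|AC| ∈ [2, 42]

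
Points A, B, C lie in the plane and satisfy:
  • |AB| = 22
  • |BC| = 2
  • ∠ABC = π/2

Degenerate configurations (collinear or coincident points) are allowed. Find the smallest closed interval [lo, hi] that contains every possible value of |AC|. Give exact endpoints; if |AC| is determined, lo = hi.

|AC| = 2·√(122)  (≈ 22.0907)

|AB| ∈ {22}
|BC| ∈ {2}
|AC| ∈ {2·√(122)}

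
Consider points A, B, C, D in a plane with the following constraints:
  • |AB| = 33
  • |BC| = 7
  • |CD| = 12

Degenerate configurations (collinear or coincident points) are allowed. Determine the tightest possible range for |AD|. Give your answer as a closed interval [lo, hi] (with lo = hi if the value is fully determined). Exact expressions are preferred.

|AB| ∈ {33}
|BC| ∈ {7}
|CD| ∈ {12}
|AC| ∈ [26, 40]
|BD| ∈ [5, 19]
|AD| ∈ [14, 52]

|AD| ∈ [14, 52]  (≈ [14.0000, 52.0000])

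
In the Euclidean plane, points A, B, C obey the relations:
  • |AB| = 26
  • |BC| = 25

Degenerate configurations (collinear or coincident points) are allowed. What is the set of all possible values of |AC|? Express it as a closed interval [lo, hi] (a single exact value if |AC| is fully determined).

|AC| ∈ [1, 51]  (≈ [1.0000, 51.0000])

|AB| ∈ {26}
|BC| ∈ {25}
|AC| ∈ [1, 51]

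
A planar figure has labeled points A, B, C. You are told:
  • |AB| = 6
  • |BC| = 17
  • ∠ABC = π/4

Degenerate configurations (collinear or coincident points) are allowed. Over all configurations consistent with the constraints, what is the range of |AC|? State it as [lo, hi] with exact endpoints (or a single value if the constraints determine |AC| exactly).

|AC| = √(325 - 102·√(2))  (≈ 13.4443)

|AB| ∈ {6}
|BC| ∈ {17}
|AC| ∈ {√(325 - 102·√(2))}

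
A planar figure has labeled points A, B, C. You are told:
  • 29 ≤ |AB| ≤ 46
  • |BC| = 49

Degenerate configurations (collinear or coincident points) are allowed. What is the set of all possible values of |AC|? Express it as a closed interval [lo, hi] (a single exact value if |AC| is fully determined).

|AB| ∈ [29, 46]
|BC| ∈ {49}
|AC| ∈ [3, 95]

|AC| ∈ [3, 95]  (≈ [3.0000, 95.0000])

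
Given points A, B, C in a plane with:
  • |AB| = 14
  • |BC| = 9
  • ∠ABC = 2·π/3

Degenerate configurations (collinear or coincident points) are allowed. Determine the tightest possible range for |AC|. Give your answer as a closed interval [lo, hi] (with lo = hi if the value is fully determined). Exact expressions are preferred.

|AC| = √(403)  (≈ 20.0749)

|AB| ∈ {14}
|BC| ∈ {9}
|AC| ∈ {√(403)}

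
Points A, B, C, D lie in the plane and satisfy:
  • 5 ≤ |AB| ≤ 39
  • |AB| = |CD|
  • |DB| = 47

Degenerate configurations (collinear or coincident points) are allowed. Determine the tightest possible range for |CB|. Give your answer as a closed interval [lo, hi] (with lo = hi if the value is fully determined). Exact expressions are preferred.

|CB| ∈ [8, 86]  (≈ [8.0000, 86.0000])

|AB| ∈ [5, 39]
|BD| ∈ {47}
|CD| ∈ [5, 39]
|AD| ∈ [8, 86]
|BC| ∈ [8, 86]
|AC| ∈ [0, 125]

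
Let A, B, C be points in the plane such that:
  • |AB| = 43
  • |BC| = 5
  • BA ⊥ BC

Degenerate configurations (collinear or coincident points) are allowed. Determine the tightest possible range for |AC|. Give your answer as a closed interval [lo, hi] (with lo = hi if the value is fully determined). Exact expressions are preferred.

|AB| ∈ {43}
|BC| ∈ {5}
|AC| ∈ {√(1874)}

|AC| = √(1874)  (≈ 43.2897)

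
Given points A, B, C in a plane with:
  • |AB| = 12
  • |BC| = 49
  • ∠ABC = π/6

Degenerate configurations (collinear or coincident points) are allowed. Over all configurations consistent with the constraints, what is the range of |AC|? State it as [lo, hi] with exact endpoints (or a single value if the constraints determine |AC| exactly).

|AB| ∈ {12}
|BC| ∈ {49}
|AC| ∈ {√(2545 - 588·√(3))}

|AC| = √(2545 - 588·√(3))  (≈ 39.0711)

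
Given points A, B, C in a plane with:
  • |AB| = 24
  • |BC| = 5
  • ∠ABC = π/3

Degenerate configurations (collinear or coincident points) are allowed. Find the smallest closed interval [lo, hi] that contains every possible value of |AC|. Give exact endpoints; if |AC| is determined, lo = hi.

|AB| ∈ {24}
|BC| ∈ {5}
|AC| ∈ {√(481)}

|AC| = √(481)  (≈ 21.9317)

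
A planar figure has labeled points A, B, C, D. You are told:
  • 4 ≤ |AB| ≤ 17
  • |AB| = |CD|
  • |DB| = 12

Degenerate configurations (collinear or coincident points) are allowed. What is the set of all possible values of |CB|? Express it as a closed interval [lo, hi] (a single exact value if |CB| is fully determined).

|AB| ∈ [4, 17]
|BD| ∈ {12}
|CD| ∈ [4, 17]
|AD| ∈ [0, 29]
|BC| ∈ [0, 29]
|AC| ∈ [0, 46]

|CB| ∈ [0, 29]  (≈ [0.0000, 29.0000])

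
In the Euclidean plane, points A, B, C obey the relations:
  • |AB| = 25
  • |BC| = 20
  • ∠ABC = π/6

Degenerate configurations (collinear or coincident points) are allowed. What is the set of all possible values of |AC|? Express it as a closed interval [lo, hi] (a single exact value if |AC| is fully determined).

|AB| ∈ {25}
|BC| ∈ {20}
|AC| ∈ {5·√(41 - 20·√(3))}

|AC| = 5·√(41 - 20·√(3))  (≈ 12.6085)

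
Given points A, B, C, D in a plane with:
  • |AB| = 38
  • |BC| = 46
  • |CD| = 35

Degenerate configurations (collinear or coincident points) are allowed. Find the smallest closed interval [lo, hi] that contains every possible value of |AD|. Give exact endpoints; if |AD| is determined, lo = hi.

|AB| ∈ {38}
|BC| ∈ {46}
|CD| ∈ {35}
|AC| ∈ [8, 84]
|BD| ∈ [11, 81]
|AD| ∈ [0, 119]

|AD| ∈ [0, 119]  (≈ [0.0000, 119.0000])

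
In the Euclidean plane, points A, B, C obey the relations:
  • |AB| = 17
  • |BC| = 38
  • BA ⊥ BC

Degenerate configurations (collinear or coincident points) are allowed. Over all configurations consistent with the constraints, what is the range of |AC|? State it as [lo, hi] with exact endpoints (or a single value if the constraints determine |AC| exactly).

|AB| ∈ {17}
|BC| ∈ {38}
|AC| ∈ {√(1733)}

|AC| = √(1733)  (≈ 41.6293)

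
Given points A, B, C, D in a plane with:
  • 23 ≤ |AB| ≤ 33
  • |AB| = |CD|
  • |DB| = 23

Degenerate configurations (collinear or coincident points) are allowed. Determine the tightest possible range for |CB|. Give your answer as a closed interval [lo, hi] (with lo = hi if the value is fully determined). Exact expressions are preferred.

|AB| ∈ [23, 33]
|BD| ∈ {23}
|CD| ∈ [23, 33]
|AD| ∈ [0, 56]
|BC| ∈ [0, 56]
|AC| ∈ [0, 89]

|CB| ∈ [0, 56]  (≈ [0.0000, 56.0000])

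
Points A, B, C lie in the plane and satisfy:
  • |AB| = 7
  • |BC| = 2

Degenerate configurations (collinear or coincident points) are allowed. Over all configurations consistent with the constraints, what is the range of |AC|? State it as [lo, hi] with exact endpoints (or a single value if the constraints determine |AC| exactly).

|AB| ∈ {7}
|BC| ∈ {2}
|AC| ∈ [5, 9]

|AC| ∈ [5, 9]  (≈ [5.0000, 9.0000])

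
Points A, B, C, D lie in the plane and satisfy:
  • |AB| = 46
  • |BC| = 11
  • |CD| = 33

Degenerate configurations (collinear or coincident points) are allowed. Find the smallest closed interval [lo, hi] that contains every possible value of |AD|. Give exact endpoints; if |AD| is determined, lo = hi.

|AB| ∈ {46}
|BC| ∈ {11}
|CD| ∈ {33}
|AC| ∈ [35, 57]
|BD| ∈ [22, 44]
|AD| ∈ [2, 90]

|AD| ∈ [2, 90]  (≈ [2.0000, 90.0000])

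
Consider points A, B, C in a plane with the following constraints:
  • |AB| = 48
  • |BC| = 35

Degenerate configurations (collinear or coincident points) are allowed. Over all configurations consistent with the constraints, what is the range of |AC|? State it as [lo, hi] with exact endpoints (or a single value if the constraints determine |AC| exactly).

|AC| ∈ [13, 83]  (≈ [13.0000, 83.0000])

|AB| ∈ {48}
|BC| ∈ {35}
|AC| ∈ [13, 83]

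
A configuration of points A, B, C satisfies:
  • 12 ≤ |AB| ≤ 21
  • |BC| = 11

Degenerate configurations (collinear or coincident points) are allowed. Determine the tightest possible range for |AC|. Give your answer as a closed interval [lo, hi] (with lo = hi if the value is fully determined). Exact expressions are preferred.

|AC| ∈ [1, 32]  (≈ [1.0000, 32.0000])

|AB| ∈ [12, 21]
|BC| ∈ {11}
|AC| ∈ [1, 32]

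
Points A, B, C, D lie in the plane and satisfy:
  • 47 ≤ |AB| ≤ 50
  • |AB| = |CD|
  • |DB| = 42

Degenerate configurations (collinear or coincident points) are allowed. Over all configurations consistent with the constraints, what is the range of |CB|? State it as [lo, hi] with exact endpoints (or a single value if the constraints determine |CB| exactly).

|CB| ∈ [5, 92]  (≈ [5.0000, 92.0000])

|AB| ∈ [47, 50]
|BD| ∈ {42}
|CD| ∈ [47, 50]
|AD| ∈ [5, 92]
|BC| ∈ [5, 92]
|AC| ∈ [0, 142]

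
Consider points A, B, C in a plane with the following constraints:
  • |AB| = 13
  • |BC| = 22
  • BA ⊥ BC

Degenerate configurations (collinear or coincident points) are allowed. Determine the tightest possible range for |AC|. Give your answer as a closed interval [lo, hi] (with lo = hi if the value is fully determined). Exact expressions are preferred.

|AC| = √(653)  (≈ 25.5539)

|AB| ∈ {13}
|BC| ∈ {22}
|AC| ∈ {√(653)}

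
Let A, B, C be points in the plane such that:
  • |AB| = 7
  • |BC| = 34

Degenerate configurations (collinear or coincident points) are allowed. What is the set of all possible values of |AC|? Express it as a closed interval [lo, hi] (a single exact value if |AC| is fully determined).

|AB| ∈ {7}
|BC| ∈ {34}
|AC| ∈ [27, 41]

|AC| ∈ [27, 41]  (≈ [27.0000, 41.0000])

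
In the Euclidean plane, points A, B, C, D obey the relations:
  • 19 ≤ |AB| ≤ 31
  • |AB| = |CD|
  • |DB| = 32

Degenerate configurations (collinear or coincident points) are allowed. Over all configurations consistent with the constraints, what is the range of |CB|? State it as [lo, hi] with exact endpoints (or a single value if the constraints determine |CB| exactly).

|CB| ∈ [1, 63]  (≈ [1.0000, 63.0000])

|AB| ∈ [19, 31]
|BD| ∈ {32}
|CD| ∈ [19, 31]
|AD| ∈ [1, 63]
|BC| ∈ [1, 63]
|AC| ∈ [0, 94]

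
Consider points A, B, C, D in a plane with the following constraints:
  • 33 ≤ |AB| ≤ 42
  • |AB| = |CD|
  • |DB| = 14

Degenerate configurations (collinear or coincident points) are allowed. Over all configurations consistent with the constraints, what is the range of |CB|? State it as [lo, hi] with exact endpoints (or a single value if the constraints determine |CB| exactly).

|CB| ∈ [19, 56]  (≈ [19.0000, 56.0000])

|AB| ∈ [33, 42]
|BD| ∈ {14}
|CD| ∈ [33, 42]
|AD| ∈ [19, 56]
|BC| ∈ [19, 56]
|AC| ∈ [0, 98]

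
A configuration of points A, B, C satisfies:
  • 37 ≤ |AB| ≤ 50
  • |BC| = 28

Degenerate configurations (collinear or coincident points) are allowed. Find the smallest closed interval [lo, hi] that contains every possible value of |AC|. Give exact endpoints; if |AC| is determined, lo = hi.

|AC| ∈ [9, 78]  (≈ [9.0000, 78.0000])

|AB| ∈ [37, 50]
|BC| ∈ {28}
|AC| ∈ [9, 78]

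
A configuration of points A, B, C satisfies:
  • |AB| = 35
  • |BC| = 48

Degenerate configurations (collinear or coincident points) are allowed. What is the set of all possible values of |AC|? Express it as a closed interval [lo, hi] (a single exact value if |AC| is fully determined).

|AB| ∈ {35}
|BC| ∈ {48}
|AC| ∈ [13, 83]

|AC| ∈ [13, 83]  (≈ [13.0000, 83.0000])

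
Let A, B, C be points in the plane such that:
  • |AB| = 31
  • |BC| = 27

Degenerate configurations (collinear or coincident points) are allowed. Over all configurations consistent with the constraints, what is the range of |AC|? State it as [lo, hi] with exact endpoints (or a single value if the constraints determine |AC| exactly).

|AB| ∈ {31}
|BC| ∈ {27}
|AC| ∈ [4, 58]

|AC| ∈ [4, 58]  (≈ [4.0000, 58.0000])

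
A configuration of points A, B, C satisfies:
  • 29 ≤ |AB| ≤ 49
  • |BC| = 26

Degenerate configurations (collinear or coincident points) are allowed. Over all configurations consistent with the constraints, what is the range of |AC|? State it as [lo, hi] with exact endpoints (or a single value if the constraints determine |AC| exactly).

|AC| ∈ [3, 75]  (≈ [3.0000, 75.0000])

|AB| ∈ [29, 49]
|BC| ∈ {26}
|AC| ∈ [3, 75]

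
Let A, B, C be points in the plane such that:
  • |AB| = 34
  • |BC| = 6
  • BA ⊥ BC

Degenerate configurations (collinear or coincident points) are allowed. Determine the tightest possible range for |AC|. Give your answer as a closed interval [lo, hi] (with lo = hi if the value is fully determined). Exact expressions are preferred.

|AB| ∈ {34}
|BC| ∈ {6}
|AC| ∈ {2·√(298)}

|AC| = 2·√(298)  (≈ 34.5254)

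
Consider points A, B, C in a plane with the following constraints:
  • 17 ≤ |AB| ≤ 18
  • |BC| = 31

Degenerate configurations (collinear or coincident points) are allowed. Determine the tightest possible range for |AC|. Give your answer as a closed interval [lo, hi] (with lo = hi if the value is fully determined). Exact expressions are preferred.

|AB| ∈ [17, 18]
|BC| ∈ {31}
|AC| ∈ [13, 49]

|AC| ∈ [13, 49]  (≈ [13.0000, 49.0000])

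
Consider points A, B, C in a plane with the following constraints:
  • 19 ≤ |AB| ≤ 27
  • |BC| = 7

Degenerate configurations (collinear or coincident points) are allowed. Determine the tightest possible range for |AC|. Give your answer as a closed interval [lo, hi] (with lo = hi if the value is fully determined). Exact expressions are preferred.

|AB| ∈ [19, 27]
|BC| ∈ {7}
|AC| ∈ [12, 34]

|AC| ∈ [12, 34]  (≈ [12.0000, 34.0000])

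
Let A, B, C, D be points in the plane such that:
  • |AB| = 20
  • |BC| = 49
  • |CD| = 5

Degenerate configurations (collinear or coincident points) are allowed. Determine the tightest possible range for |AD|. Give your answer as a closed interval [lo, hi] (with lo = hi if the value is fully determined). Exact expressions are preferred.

|AD| ∈ [24, 74]  (≈ [24.0000, 74.0000])

|AB| ∈ {20}
|BC| ∈ {49}
|CD| ∈ {5}
|AC| ∈ [29, 69]
|BD| ∈ [44, 54]
|AD| ∈ [24, 74]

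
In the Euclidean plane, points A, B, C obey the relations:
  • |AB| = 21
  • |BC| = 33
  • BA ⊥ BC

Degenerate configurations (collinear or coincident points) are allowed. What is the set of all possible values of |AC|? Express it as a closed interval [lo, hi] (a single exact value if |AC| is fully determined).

|AB| ∈ {21}
|BC| ∈ {33}
|AC| ∈ {3·√(170)}

|AC| = 3·√(170)  (≈ 39.1152)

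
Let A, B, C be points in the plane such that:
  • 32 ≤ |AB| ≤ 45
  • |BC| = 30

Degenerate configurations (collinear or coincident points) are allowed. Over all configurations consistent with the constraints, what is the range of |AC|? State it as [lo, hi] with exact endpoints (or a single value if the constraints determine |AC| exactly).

|AC| ∈ [2, 75]  (≈ [2.0000, 75.0000])

|AB| ∈ [32, 45]
|BC| ∈ {30}
|AC| ∈ [2, 75]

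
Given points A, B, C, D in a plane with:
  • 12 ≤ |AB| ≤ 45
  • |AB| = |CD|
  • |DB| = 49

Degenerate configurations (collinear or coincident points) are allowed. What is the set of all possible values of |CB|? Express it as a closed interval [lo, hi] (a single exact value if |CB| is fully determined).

|CB| ∈ [4, 94]  (≈ [4.0000, 94.0000])

|AB| ∈ [12, 45]
|BD| ∈ {49}
|CD| ∈ [12, 45]
|AD| ∈ [4, 94]
|BC| ∈ [4, 94]
|AC| ∈ [0, 139]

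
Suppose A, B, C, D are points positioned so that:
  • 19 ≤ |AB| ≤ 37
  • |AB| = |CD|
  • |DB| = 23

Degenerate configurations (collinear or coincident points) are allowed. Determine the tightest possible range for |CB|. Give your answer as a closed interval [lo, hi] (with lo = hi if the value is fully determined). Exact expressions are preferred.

|CB| ∈ [0, 60]  (≈ [0.0000, 60.0000])

|AB| ∈ [19, 37]
|BD| ∈ {23}
|CD| ∈ [19, 37]
|AD| ∈ [0, 60]
|BC| ∈ [0, 60]
|AC| ∈ [0, 97]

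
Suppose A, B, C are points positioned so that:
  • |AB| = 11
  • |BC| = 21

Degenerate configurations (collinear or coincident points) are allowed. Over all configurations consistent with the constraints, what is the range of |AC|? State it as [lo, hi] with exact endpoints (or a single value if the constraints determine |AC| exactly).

|AC| ∈ [10, 32]  (≈ [10.0000, 32.0000])

|AB| ∈ {11}
|BC| ∈ {21}
|AC| ∈ [10, 32]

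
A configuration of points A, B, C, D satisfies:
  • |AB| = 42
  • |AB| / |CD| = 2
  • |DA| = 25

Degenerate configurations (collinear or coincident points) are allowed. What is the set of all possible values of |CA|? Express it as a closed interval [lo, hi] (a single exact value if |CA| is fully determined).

|AB| ∈ {42}
|AD| ∈ {25}
|CD| ∈ {21}
|BD| ∈ [17, 67]
|AC| ∈ [4, 46]
|BC| ∈ [0, 88]

|CA| ∈ [4, 46]  (≈ [4.0000, 46.0000])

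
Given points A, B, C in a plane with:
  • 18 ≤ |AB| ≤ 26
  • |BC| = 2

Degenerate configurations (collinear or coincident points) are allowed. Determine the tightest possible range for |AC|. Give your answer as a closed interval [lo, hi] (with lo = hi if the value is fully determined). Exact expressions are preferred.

|AB| ∈ [18, 26]
|BC| ∈ {2}
|AC| ∈ [16, 28]

|AC| ∈ [16, 28]  (≈ [16.0000, 28.0000])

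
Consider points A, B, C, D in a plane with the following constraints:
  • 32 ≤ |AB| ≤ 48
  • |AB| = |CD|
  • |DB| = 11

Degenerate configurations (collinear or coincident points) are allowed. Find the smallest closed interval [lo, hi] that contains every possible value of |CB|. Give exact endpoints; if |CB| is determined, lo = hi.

|AB| ∈ [32, 48]
|BD| ∈ {11}
|CD| ∈ [32, 48]
|AD| ∈ [21, 59]
|BC| ∈ [21, 59]
|AC| ∈ [0, 107]

|CB| ∈ [21, 59]  (≈ [21.0000, 59.0000])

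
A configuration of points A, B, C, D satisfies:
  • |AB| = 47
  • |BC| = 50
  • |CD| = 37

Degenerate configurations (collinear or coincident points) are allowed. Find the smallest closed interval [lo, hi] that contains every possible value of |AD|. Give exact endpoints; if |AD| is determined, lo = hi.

|AB| ∈ {47}
|BC| ∈ {50}
|CD| ∈ {37}
|AC| ∈ [3, 97]
|BD| ∈ [13, 87]
|AD| ∈ [0, 134]

|AD| ∈ [0, 134]  (≈ [0.0000, 134.0000])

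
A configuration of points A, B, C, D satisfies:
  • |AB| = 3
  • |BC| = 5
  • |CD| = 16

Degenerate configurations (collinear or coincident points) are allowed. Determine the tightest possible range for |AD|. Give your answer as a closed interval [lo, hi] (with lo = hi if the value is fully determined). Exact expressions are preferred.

|AD| ∈ [8, 24]  (≈ [8.0000, 24.0000])

|AB| ∈ {3}
|BC| ∈ {5}
|CD| ∈ {16}
|AC| ∈ [2, 8]
|BD| ∈ [11, 21]
|AD| ∈ [8, 24]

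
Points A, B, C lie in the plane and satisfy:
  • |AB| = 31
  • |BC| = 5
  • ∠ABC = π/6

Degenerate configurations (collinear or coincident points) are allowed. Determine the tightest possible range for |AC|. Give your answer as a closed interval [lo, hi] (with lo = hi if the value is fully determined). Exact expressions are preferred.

|AC| = √(986 - 155·√(3))  (≈ 26.7868)

|AB| ∈ {31}
|BC| ∈ {5}
|AC| ∈ {√(986 - 155·√(3))}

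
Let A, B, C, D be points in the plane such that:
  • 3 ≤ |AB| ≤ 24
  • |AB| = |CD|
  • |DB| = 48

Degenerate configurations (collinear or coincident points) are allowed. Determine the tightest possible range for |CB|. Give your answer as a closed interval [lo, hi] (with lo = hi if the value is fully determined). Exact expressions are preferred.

|CB| ∈ [24, 72]  (≈ [24.0000, 72.0000])

|AB| ∈ [3, 24]
|BD| ∈ {48}
|CD| ∈ [3, 24]
|AD| ∈ [24, 72]
|BC| ∈ [24, 72]
|AC| ∈ [0, 96]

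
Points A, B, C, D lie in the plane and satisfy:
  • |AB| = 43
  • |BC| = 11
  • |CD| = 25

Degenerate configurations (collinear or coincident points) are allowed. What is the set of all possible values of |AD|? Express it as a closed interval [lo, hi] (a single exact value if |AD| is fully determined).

|AD| ∈ [7, 79]  (≈ [7.0000, 79.0000])

|AB| ∈ {43}
|BC| ∈ {11}
|CD| ∈ {25}
|AC| ∈ [32, 54]
|BD| ∈ [14, 36]
|AD| ∈ [7, 79]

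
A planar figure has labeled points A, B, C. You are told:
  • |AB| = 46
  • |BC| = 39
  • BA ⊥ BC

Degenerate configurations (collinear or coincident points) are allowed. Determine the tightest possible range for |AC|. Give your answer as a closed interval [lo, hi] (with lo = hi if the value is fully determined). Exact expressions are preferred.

|AB| ∈ {46}
|BC| ∈ {39}
|AC| ∈ {√(3637)}

|AC| = √(3637)  (≈ 60.3075)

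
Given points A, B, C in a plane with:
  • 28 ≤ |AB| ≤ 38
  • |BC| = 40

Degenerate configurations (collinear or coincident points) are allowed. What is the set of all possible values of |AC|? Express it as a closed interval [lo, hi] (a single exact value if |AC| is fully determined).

|AB| ∈ [28, 38]
|BC| ∈ {40}
|AC| ∈ [2, 78]

|AC| ∈ [2, 78]  (≈ [2.0000, 78.0000])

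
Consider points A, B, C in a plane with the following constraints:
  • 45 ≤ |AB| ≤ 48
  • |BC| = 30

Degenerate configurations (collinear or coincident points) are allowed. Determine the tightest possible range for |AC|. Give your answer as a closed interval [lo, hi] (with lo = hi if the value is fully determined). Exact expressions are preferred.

|AC| ∈ [15, 78]  (≈ [15.0000, 78.0000])

|AB| ∈ [45, 48]
|BC| ∈ {30}
|AC| ∈ [15, 78]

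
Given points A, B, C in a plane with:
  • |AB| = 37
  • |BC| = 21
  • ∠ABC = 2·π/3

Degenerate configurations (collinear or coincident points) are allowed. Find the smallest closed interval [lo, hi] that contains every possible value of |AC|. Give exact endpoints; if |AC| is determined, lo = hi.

|AC| = √(2587)  (≈ 50.8626)

|AB| ∈ {37}
|BC| ∈ {21}
|AC| ∈ {√(2587)}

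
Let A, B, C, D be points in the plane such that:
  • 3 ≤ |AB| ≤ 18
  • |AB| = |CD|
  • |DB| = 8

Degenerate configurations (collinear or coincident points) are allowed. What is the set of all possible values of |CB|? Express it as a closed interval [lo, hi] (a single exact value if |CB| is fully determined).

|AB| ∈ [3, 18]
|BD| ∈ {8}
|CD| ∈ [3, 18]
|AD| ∈ [0, 26]
|BC| ∈ [0, 26]
|AC| ∈ [0, 44]

|CB| ∈ [0, 26]  (≈ [0.0000, 26.0000])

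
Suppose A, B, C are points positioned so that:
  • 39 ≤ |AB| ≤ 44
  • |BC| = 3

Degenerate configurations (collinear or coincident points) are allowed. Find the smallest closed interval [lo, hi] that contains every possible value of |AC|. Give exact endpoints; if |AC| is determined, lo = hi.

|AB| ∈ [39, 44]
|BC| ∈ {3}
|AC| ∈ [36, 47]

|AC| ∈ [36, 47]  (≈ [36.0000, 47.0000])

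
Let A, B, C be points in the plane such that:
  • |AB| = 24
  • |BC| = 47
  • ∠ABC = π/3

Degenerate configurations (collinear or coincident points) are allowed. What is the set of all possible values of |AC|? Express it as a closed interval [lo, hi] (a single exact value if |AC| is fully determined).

|AB| ∈ {24}
|BC| ∈ {47}
|AC| ∈ {√(1657)}

|AC| = √(1657)  (≈ 40.7063)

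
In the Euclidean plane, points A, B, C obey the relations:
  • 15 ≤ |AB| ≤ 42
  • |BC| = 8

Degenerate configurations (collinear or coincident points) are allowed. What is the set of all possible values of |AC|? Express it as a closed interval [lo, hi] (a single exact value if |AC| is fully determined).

|AC| ∈ [7, 50]  (≈ [7.0000, 50.0000])

|AB| ∈ [15, 42]
|BC| ∈ {8}
|AC| ∈ [7, 50]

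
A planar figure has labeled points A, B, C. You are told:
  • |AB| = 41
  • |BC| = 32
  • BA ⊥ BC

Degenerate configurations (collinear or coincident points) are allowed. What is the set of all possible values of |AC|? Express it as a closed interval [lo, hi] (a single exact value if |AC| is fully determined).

|AC| = √(2705)  (≈ 52.0096)

|AB| ∈ {41}
|BC| ∈ {32}
|AC| ∈ {√(2705)}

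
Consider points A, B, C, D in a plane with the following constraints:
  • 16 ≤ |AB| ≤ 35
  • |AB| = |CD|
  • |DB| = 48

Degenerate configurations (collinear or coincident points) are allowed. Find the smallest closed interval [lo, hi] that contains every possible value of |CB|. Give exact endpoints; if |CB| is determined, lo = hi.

|AB| ∈ [16, 35]
|BD| ∈ {48}
|CD| ∈ [16, 35]
|AD| ∈ [13, 83]
|BC| ∈ [13, 83]
|AC| ∈ [0, 118]

|CB| ∈ [13, 83]  (≈ [13.0000, 83.0000])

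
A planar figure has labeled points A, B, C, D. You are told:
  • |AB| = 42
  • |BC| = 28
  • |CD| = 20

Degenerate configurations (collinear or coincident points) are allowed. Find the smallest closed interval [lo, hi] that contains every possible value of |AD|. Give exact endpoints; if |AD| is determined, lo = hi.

|AD| ∈ [0, 90]  (≈ [0.0000, 90.0000])

|AB| ∈ {42}
|BC| ∈ {28}
|CD| ∈ {20}
|AC| ∈ [14, 70]
|BD| ∈ [8, 48]
|AD| ∈ [0, 90]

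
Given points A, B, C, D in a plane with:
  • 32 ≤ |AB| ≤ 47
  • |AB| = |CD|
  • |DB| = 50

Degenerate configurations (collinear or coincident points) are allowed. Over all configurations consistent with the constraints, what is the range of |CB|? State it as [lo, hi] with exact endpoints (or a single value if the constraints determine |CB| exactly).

|AB| ∈ [32, 47]
|BD| ∈ {50}
|CD| ∈ [32, 47]
|AD| ∈ [3, 97]
|BC| ∈ [3, 97]
|AC| ∈ [0, 144]

|CB| ∈ [3, 97]  (≈ [3.0000, 97.0000])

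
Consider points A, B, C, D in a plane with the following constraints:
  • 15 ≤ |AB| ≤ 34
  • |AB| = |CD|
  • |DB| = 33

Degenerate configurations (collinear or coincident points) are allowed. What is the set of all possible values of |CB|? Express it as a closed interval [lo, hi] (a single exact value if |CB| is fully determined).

|AB| ∈ [15, 34]
|BD| ∈ {33}
|CD| ∈ [15, 34]
|AD| ∈ [0, 67]
|BC| ∈ [0, 67]
|AC| ∈ [0, 101]

|CB| ∈ [0, 67]  (≈ [0.0000, 67.0000])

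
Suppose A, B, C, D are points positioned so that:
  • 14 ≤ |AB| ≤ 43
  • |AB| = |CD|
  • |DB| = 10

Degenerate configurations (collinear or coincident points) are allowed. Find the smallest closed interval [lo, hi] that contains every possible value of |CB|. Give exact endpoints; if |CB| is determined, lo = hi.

|AB| ∈ [14, 43]
|BD| ∈ {10}
|CD| ∈ [14, 43]
|AD| ∈ [4, 53]
|BC| ∈ [4, 53]
|AC| ∈ [0, 96]

|CB| ∈ [4, 53]  (≈ [4.0000, 53.0000])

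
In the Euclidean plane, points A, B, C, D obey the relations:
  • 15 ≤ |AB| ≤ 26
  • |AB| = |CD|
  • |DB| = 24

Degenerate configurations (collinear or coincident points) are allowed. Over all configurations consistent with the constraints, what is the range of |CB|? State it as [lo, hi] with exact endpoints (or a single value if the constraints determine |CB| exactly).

|CB| ∈ [0, 50]  (≈ [0.0000, 50.0000])

|AB| ∈ [15, 26]
|BD| ∈ {24}
|CD| ∈ [15, 26]
|AD| ∈ [0, 50]
|BC| ∈ [0, 50]
|AC| ∈ [0, 76]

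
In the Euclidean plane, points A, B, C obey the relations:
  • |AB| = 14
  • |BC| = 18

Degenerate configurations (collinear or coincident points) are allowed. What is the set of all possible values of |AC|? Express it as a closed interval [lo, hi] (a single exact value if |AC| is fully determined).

|AC| ∈ [4, 32]  (≈ [4.0000, 32.0000])

|AB| ∈ {14}
|BC| ∈ {18}
|AC| ∈ [4, 32]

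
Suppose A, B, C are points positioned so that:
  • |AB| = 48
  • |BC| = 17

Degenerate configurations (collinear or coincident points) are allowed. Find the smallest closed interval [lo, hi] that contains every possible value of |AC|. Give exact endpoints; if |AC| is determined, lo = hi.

|AC| ∈ [31, 65]  (≈ [31.0000, 65.0000])

|AB| ∈ {48}
|BC| ∈ {17}
|AC| ∈ [31, 65]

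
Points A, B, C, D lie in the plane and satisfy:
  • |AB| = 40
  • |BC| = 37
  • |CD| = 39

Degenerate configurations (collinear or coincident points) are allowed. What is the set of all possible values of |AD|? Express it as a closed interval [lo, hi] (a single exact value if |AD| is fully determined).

|AD| ∈ [0, 116]  (≈ [0.0000, 116.0000])

|AB| ∈ {40}
|BC| ∈ {37}
|CD| ∈ {39}
|AC| ∈ [3, 77]
|BD| ∈ [2, 76]
|AD| ∈ [0, 116]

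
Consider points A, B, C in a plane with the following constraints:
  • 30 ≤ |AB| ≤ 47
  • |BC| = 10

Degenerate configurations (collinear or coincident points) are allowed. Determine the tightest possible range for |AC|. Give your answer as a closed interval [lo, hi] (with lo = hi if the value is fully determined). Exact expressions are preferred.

|AC| ∈ [20, 57]  (≈ [20.0000, 57.0000])

|AB| ∈ [30, 47]
|BC| ∈ {10}
|AC| ∈ [20, 57]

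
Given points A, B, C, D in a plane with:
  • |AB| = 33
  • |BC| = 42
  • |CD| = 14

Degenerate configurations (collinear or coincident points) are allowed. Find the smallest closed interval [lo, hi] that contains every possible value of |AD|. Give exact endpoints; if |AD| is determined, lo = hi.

|AD| ∈ [0, 89]  (≈ [0.0000, 89.0000])

|AB| ∈ {33}
|BC| ∈ {42}
|CD| ∈ {14}
|AC| ∈ [9, 75]
|BD| ∈ [28, 56]
|AD| ∈ [0, 89]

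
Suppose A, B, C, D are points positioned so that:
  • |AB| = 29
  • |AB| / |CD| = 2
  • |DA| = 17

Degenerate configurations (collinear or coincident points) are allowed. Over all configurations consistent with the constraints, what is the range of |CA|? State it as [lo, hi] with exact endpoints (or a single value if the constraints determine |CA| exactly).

|CA| ∈ [5/2, 63/2]  (≈ [2.5000, 31.5000])

|AB| ∈ {29}
|AD| ∈ {17}
|CD| ∈ {29/2}
|BD| ∈ [12, 46]
|AC| ∈ [5/2, 63/2]
|BC| ∈ [0, 121/2]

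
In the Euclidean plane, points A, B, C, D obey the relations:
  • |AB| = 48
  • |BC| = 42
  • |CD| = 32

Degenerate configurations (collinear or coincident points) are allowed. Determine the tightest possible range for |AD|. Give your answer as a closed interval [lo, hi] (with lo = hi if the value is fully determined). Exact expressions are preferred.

|AB| ∈ {48}
|BC| ∈ {42}
|CD| ∈ {32}
|AC| ∈ [6, 90]
|BD| ∈ [10, 74]
|AD| ∈ [0, 122]

|AD| ∈ [0, 122]  (≈ [0.0000, 122.0000])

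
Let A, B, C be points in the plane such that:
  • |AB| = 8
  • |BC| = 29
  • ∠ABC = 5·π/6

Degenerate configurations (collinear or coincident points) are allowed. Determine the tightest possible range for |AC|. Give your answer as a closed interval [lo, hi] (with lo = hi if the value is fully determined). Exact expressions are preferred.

|AB| ∈ {8}
|BC| ∈ {29}
|AC| ∈ {√(232·√(3) + 905)}

|AC| = √(232·√(3) + 905)  (≈ 36.1502)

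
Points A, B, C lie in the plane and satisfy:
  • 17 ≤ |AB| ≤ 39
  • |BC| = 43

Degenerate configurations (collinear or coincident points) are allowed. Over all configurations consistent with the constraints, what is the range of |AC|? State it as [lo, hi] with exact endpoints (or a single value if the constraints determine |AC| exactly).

|AB| ∈ [17, 39]
|BC| ∈ {43}
|AC| ∈ [4, 82]

|AC| ∈ [4, 82]  (≈ [4.0000, 82.0000])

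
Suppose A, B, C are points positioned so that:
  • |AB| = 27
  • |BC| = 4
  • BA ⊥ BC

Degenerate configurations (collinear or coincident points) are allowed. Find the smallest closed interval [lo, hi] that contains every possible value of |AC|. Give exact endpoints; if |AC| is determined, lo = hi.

|AB| ∈ {27}
|BC| ∈ {4}
|AC| ∈ {√(745)}

|AC| = √(745)  (≈ 27.2947)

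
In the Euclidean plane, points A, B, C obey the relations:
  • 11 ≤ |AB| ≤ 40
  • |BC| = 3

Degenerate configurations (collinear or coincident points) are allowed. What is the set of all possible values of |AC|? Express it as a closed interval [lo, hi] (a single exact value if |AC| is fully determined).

|AB| ∈ [11, 40]
|BC| ∈ {3}
|AC| ∈ [8, 43]

|AC| ∈ [8, 43]  (≈ [8.0000, 43.0000])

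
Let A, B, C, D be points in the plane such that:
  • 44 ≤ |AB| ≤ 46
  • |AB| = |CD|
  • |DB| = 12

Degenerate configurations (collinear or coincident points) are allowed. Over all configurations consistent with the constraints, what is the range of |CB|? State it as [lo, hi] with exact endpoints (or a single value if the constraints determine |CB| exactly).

|AB| ∈ [44, 46]
|BD| ∈ {12}
|CD| ∈ [44, 46]
|AD| ∈ [32, 58]
|BC| ∈ [32, 58]
|AC| ∈ [0, 104]

|CB| ∈ [32, 58]  (≈ [32.0000, 58.0000])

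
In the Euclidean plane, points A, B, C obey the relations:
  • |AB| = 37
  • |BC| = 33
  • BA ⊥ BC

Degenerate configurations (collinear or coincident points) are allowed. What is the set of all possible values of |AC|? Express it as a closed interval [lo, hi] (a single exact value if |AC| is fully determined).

|AB| ∈ {37}
|BC| ∈ {33}
|AC| ∈ {√(2458)}

|AC| = √(2458)  (≈ 49.5782)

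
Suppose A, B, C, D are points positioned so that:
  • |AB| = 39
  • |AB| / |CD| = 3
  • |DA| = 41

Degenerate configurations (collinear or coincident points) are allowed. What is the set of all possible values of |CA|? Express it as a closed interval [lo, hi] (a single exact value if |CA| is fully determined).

|AB| ∈ {39}
|AD| ∈ {41}
|CD| ∈ {13}
|BD| ∈ [2, 80]
|AC| ∈ [28, 54]
|BC| ∈ [0, 93]

|CA| ∈ [28, 54]  (≈ [28.0000, 54.0000])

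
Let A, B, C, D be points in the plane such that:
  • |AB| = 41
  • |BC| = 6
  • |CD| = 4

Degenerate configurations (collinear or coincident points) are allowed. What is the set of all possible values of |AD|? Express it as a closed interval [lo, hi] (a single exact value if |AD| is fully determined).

|AB| ∈ {41}
|BC| ∈ {6}
|CD| ∈ {4}
|AC| ∈ [35, 47]
|BD| ∈ [2, 10]
|AD| ∈ [31, 51]

|AD| ∈ [31, 51]  (≈ [31.0000, 51.0000])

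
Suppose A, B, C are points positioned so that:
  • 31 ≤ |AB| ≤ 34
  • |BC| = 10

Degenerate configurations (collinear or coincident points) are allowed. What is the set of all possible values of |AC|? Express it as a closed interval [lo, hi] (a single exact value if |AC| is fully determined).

|AC| ∈ [21, 44]  (≈ [21.0000, 44.0000])

|AB| ∈ [31, 34]
|BC| ∈ {10}
|AC| ∈ [21, 44]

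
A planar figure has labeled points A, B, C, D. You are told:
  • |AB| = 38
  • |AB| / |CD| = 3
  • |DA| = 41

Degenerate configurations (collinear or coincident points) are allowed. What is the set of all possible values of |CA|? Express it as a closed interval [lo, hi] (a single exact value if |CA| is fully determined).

|CA| ∈ [85/3, 161/3]  (≈ [28.3333, 53.6667])

|AB| ∈ {38}
|AD| ∈ {41}
|CD| ∈ {38/3}
|BD| ∈ [3, 79]
|AC| ∈ [85/3, 161/3]
|BC| ∈ [0, 275/3]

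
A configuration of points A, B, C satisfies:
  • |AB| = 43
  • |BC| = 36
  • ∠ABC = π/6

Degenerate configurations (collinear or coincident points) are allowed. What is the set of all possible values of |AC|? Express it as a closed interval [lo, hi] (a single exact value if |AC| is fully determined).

|AC| = √(3145 - 1548·√(3))  (≈ 21.5357)

|AB| ∈ {43}
|BC| ∈ {36}
|AC| ∈ {√(3145 - 1548·√(3))}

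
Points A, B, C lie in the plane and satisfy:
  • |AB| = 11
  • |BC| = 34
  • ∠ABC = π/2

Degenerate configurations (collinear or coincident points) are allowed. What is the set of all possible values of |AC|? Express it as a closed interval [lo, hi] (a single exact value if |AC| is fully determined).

|AB| ∈ {11}
|BC| ∈ {34}
|AC| ∈ {√(1277)}

|AC| = √(1277)  (≈ 35.7351)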